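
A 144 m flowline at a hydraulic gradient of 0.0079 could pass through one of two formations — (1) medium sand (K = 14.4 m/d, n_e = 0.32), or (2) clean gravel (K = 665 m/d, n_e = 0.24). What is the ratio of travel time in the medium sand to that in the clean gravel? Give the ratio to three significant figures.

61.6

Unit 1 (medium sand): v = 14.4×0.0079/0.32 = 0.3555 m/d, t = 144/0.3555 = 405.1 d
Unit 2 (clean gravel): v = 665×0.0079/0.24 = 21.89 m/d, t = 144/21.89 = 6.578 d
t(medium sand) / t(clean gravel) = 405.1/6.578 = 61.6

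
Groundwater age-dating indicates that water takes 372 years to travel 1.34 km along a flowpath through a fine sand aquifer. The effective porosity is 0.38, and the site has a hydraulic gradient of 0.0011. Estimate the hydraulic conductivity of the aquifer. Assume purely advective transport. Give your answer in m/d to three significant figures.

t = 372 years = 135800 d
L = 1.34 km = 1340 m
v = L / t = 1340 / 135800 = 0.009869 m/d
K = v · n / i = 0.009869 × 0.38 / 0.0011 = 3.41 m/d

3.41 m/d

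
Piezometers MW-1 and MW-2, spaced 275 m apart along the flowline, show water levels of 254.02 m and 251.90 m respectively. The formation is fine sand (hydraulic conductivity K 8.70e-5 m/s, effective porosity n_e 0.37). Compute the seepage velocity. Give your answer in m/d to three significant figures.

Hydraulic gradient i = (254.02 − 251.90) / 275 = 2.12 / 275 = 0.007709
K = 8.70e-5 m/s × 86400 s/d = 7.517 m/d
q = Ki = 7.517 × 0.007709 = 0.05795 m/d
Average linear velocity = 0.05795 / 0.37 = 0.1566 m/d

0.157 m/d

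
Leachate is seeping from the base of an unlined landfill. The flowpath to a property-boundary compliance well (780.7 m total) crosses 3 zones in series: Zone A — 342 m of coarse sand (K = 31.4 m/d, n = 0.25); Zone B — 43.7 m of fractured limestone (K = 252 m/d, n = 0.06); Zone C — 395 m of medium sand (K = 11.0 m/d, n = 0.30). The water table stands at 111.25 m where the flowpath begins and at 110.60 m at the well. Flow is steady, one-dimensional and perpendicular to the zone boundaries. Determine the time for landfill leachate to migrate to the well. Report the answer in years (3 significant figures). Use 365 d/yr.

Total head drop ΔH = 111.25 − 110.60 = 0.65 m
Steady 1-D flow in series ⇒ the Darcy flux q is identical in every zone and the zone head losses add (resistances L/K in series).
Σ(L/K) = 342/31.4 + 43.7/252 + 395/11.0 = 10.89 + 0.1734 + 35.91 = 46.97 d
q = ΔH / Σ(L/K) = 0.65 / 46.97 = 0.01384 m/d (same in every zone)
Zone A: v = q/n = 0.01384/0.25 = 0.05535 m/d → t_A = 342/0.05535 = 6179 d
Zone B: v = q/n = 0.01384/0.06 = 0.2306 m/d → t_B = 43.7/0.2306 = 189.5 d
Zone C: v = q/n = 0.01384/0.30 = 0.04612 m/d → t_C = 395/0.04612 = 8564 d
Total t = 6179 + 189.5 + 8564 = 14930 d
   = 14930 / 365 = 40.9 yr

40.9 years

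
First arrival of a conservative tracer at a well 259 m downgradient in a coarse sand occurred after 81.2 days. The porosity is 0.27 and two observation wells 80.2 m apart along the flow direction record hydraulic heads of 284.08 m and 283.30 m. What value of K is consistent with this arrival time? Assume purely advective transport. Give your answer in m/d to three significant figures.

Hydraulic gradient i = (284.08 − 283.30) / 80.2 = 0.78 / 80.2 = 0.009726
v = L / t = 259 / 81.2 = 3.190 m/d
K = v · n / i = 3.190 × 0.27 / 0.009726 = 88.5 m/d

88.5 m/d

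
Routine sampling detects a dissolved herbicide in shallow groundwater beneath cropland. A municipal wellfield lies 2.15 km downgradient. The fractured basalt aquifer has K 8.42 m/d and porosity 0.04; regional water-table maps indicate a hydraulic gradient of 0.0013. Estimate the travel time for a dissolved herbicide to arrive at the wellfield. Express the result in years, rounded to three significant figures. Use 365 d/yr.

q = Ki = 8.42 × 0.0013 = 0.01095 m/d
Average linear velocity = 0.01095 / 0.04 = 0.2736 m/d
L = 2.15 km = 2150 m
t = L / v = 2150 / 0.2736 = 7857 d
   = 7857 / 365 = 21.5 yr

21.5 years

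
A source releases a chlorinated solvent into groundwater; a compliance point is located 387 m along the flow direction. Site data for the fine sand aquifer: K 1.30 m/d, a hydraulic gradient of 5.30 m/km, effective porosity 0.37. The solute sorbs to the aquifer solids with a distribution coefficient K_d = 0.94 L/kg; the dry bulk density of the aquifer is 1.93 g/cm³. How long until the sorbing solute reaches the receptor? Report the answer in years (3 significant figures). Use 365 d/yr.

336 years

q = Ki = 1.30 × 0.0053 = 0.006890 m/d
v = Ki/n = 1.30·0.0053/0.37 = 0.01862 m/d
Retardation R = 1 + ρ_b·K_d/n = 1 + 1.93×0.94/0.37 = 5.903
Contaminant velocity v_c = v/R = 0.01862/5.903 = 0.003154 m/d
t = L/v_c = 387/0.003154 = 122700 d
   = 122700/365 = 336 yr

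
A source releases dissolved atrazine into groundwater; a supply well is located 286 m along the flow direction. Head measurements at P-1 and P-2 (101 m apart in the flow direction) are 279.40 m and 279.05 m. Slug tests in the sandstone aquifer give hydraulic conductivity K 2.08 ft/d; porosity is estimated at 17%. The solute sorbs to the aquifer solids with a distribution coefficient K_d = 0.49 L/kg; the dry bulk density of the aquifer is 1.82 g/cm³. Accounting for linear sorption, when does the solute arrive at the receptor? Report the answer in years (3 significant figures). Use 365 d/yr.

379 years

Hydraulic gradient i = (279.40 − 279.05) / 101 = 0.35 / 101 = 0.003465
K = 2.08 ft/d × 0.3048 = 0.6340 m/d
q = Ki = 0.6340 × 0.003465 = 0.002197 m/d
Average linear velocity = 0.002197 / 0.17 = 0.01292 m/d
Retardation R = 1 + ρ_b·K_d/n = 1 + 1.82×0.49/0.17 = 6.246
Contaminant velocity v_c = v/R = 0.01292/6.246 = 0.002069 m/d
t = L/v_c = 286/0.002069 = 138200 d
   = 138200/365 = 379 yr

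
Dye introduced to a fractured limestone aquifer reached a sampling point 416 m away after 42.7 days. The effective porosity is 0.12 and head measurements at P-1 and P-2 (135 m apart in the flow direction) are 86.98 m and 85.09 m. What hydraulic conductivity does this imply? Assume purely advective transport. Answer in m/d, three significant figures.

83.5 m/d

Hydraulic gradient i = (86.98 − 85.09) / 135 = 1.89 / 135 = 0.01400
v = L / t = 416 / 42.7 = 9.742 m/d
K = v · n / i = 9.742 × 0.12 / 0.01400 = 83.5 m/d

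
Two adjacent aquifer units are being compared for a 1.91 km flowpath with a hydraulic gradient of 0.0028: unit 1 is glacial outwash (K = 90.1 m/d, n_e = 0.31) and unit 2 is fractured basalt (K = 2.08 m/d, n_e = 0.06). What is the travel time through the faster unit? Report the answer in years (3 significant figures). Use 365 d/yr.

Unit 1 (glacial outwash): v = 90.1×0.0028/0.31 = 0.8138 m/d, t = 1910/0.8138 = 2347 d
Unit 2 (fractured basalt): v = 2.08×0.0028/0.06 = 0.09707 m/d, t = 1910/0.09707 = 19680 d
Faster: 2347 d / 365 = 6.43 yr

6.43 years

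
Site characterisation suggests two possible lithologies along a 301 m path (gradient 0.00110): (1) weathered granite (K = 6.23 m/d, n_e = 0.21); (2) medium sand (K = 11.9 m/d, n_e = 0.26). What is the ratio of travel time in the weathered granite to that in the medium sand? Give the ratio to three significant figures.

1.54

Unit 1 (weathered granite): v = 6.23×0.0011/0.21 = 0.03263 m/d, t = 301/0.03263 = 9224 d
Unit 2 (medium sand): v = 11.9×0.0011/0.26 = 0.05035 m/d, t = 301/0.05035 = 5979 d
t(weathered granite) / t(medium sand) = 9224/5979 = 1.54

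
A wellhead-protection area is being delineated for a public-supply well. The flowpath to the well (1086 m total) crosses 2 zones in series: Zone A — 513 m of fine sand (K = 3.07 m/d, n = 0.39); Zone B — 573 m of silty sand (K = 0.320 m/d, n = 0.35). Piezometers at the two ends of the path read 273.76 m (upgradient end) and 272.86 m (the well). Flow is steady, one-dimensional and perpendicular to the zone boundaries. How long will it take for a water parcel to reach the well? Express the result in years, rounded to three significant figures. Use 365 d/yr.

Total head drop ΔH = 273.76 − 272.86 = 0.90 m
Continuity: the same q passes through each zone, so ΔH = q·Σ(L_j/K_j) — the zones act as resistances in series.
Σ(L/K) = 513/3.07 + 573/0.320 = 167.1 + 1791 = 1958 d
q = ΔH / Σ(L/K) = 0.90 / 1958 = 4.597e-4 m/d (same in every zone)
Zone A: v = q/n = 4.597e-4/0.39 = 0.001179 m/d → t_A = 513/0.001179 = 435200 d
Zone B: v = q/n = 4.597e-4/0.35 = 0.001313 m/d → t_B = 573/0.001313 = 436200 d
Total t = 435200 + 436200 = 871400 d
   = 871400 / 365 = 2390 yr

2390 years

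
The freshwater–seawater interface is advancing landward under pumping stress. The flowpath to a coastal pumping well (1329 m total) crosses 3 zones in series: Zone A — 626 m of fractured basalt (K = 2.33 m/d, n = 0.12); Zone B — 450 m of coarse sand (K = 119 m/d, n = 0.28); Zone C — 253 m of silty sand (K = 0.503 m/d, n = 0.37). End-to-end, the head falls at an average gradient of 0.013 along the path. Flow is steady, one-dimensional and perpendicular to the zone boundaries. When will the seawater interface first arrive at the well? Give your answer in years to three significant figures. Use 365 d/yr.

36.2 years

For zones in series the flux q is common to all zones; the equivalent conductivity is the harmonic (thickness-weighted) mean, K_eq = L_total / Σ(L_j/K_j).
Σ(L/K) = 626/2.33 + 450/119 + 253/0.503 = 268.7 + 3.782 + 503.0 = 775.4 d
K_eq = L_total / Σ(L/K) = 1329 / 775.4 = 1.714 m/d
q = K_eq · i = 1.714 × 0.013 = 0.02228 m/d (same in every zone)
Zone A: v = q/n = 0.02228/0.12 = 0.1857 m/d → t_A = 626/0.1857 = 3372 d
Zone B: v = q/n = 0.02228/0.28 = 0.07957 m/d → t_B = 450/0.07957 = 5655 d
Zone C: v = q/n = 0.02228/0.37 = 0.06022 m/d → t_C = 253/0.06022 = 4201 d
Total t = 3372 + 5655 + 4201 = 13230 d
   = 13230 / 365 = 36.2 yr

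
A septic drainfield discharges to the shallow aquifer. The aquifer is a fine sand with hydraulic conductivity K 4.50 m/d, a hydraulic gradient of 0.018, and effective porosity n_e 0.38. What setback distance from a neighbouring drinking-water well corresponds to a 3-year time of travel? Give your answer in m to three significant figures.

233 m

q = Ki = 4.50 × 0.018 = 0.08100 m/d
v = Ki/n = 4.50·0.018/0.38 = 0.2132 m/d
T = 3 yr × 365 = 1095 d
L = v × T = 0.2132 × 1095 = 233.4 m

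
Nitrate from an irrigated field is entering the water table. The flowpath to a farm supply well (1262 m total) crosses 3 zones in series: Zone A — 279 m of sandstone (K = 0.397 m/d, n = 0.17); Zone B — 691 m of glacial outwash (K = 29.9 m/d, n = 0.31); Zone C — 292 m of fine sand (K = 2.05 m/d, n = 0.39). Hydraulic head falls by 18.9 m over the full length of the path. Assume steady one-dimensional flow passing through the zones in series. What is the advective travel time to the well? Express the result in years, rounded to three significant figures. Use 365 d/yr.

47.3 years

Steady 1-D flow in series ⇒ the Darcy flux q is identical in every zone and the zone head losses add (resistances L/K in series).
Σ(L/K) = 279/0.397 + 691/29.9 + 292/2.05 = 702.8 + 23.11 + 142.4 = 868.3 d
q = ΔH / Σ(L/K) = 18.9 / 868.3 = 0.02177 m/d (same in every zone)
Zone A: v = q/n = 0.02177/0.17 = 0.1280 m/d → t_A = 279/0.1280 = 2179 d
Zone B: v = q/n = 0.02177/0.31 = 0.07021 m/d → t_B = 691/0.07021 = 9841 d
Zone C: v = q/n = 0.02177/0.39 = 0.05581 m/d → t_C = 292/0.05581 = 5232 d
Total t = 2179 + 9841 + 5232 = 17250 d
   = 17250 / 365 = 47.3 yr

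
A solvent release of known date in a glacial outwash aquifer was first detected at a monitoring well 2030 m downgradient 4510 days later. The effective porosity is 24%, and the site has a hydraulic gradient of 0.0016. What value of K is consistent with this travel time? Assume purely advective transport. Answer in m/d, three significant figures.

v = L / t = 2030 / 4510 = 0.4501 m/d
K = v · n / i = 0.4501 × 0.24 / 0.0016 = 67.5 m/d

67.5 m/d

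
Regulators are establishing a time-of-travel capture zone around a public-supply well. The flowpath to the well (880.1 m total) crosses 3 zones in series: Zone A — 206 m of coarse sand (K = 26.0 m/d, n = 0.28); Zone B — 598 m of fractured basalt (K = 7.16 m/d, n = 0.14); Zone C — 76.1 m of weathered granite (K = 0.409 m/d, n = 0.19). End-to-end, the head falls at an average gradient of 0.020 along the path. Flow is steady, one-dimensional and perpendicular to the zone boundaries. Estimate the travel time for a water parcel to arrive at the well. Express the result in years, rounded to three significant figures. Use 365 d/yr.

6.73 years

For zones in series the flux q is common to all zones; the equivalent conductivity is the harmonic (thickness-weighted) mean, K_eq = L_total / Σ(L_j/K_j).
Σ(L/K) = 206/26.0 + 598/7.16 + 76.1/0.409 = 7.923 + 83.52 + 186.1 = 277.5 d
K_eq = L_total / Σ(L/K) = 880.1 / 277.5 = 3.171 m/d
q = K_eq · i = 3.171 × 0.020 = 0.06343 m/d (same in every zone)
Zone A: v = q/n = 0.06343/0.28 = 0.2265 m/d → t_A = 206/0.2265 = 909.4 d
Zone B: v = q/n = 0.06343/0.14 = 0.4531 m/d → t_B = 598/0.4531 = 1320 d
Zone C: v = q/n = 0.06343/0.19 = 0.3338 m/d → t_C = 76.1/0.3338 = 228.0 d
Total t = 909.4 + 1320 + 228.0 = 2457 d
   = 2457 / 365 = 6.73 yr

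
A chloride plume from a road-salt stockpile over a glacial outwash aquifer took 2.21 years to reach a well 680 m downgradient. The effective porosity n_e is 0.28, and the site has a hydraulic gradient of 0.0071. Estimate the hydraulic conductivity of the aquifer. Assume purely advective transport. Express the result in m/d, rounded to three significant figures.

33.2 m/d

t = 2.21 years = 806.7 d
v = L / t = 680 / 806.7 = 0.8430 m/d
K = v · n / i = 0.8430 × 0.28 / 0.0071 = 33.2 m/d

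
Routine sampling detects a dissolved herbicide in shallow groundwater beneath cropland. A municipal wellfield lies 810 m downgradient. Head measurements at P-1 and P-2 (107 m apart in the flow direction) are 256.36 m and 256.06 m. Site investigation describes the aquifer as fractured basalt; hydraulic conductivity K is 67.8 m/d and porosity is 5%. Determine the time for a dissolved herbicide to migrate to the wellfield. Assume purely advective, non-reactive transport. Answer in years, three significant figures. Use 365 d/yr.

0.584 years

Hydraulic gradient i = (256.36 − 256.06) / 107 = 0.30 / 107 = 0.002804
q = Ki = 67.8 × 0.002804 = 0.1901 m/d
Seepage velocity v = q / n = 0.1901 / 0.05 = 3.802 m/d
t = L / v = 810 / 3.802 = 213.1 d
   = 213.1 / 365 = 0.584 yr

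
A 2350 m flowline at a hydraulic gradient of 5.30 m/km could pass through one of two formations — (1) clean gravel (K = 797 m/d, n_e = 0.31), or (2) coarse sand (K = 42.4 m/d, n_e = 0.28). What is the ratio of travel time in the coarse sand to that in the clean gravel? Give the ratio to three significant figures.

17.0

Unit 1 (clean gravel): v = 797×0.0053/0.31 = 13.63 m/d, t = 2350/13.63 = 172.5 d
Unit 2 (coarse sand): v = 42.4×0.0053/0.28 = 0.8026 m/d, t = 2350/0.8026 = 2928 d
t(coarse sand) / t(clean gravel) = 2928/172.5 = 17.0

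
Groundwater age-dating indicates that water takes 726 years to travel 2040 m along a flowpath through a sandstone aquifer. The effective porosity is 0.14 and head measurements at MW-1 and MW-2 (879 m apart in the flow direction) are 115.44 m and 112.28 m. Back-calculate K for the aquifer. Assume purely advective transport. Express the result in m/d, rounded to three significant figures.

Hydraulic gradient i = (115.44 − 112.28) / 879 = 3.16 / 879 = 0.003595
t = 726 years = 265000 d
v = L / t = 2040 / 265000 = 0.007698 m/d
K = v · n / i = 0.007698 × 0.14 / 0.003595 = 0.300 m/d

0.300 m/d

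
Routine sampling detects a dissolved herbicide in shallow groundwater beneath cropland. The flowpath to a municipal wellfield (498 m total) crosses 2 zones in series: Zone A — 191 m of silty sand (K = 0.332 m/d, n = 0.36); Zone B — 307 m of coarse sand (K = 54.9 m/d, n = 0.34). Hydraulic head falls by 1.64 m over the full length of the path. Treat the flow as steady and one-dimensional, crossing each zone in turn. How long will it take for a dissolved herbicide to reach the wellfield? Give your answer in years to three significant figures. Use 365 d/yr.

168 years

Steady 1-D flow in series ⇒ the Darcy flux q is identical in every zone and the zone head losses add (resistances L/K in series).
Σ(L/K) = 191/0.332 + 307/54.9 = 575.3 + 5.592 = 580.9 d
q = ΔH / Σ(L/K) = 1.64 / 580.9 = 0.002823 m/d (same in every zone)
Zone A: v = q/n = 0.002823/0.36 = 0.007842 m/d → t_A = 191/0.007842 = 24360 d
Zone B: v = q/n = 0.002823/0.34 = 0.008304 m/d → t_B = 307/0.008304 = 36970 d
Total t = 24360 + 36970 = 61330 d
   = 61330 / 365 = 168 yr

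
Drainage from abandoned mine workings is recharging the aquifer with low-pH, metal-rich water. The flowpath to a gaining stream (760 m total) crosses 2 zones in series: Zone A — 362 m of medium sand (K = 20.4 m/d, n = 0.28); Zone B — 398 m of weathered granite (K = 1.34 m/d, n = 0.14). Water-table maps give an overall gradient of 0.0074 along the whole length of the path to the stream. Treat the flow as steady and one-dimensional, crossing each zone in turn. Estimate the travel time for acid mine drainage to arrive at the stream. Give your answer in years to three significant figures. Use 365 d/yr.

Steady 1-D flow in series ⇒ the Darcy flux q is identical in every zone and the zone head losses add (resistances L/K in series).
Σ(L/K) = 362/20.4 + 398/1.34 = 17.75 + 297.0 = 314.8 d
K_eq = L_total / Σ(L/K) = 760 / 314.8 = 2.415 m/d
q = K_eq · i = 2.415 × 0.0074 = 0.01787 m/d (same in every zone)
Zone A: v = q/n = 0.01787/0.28 = 0.06381 m/d → t_A = 362/0.06381 = 5673 d
Zone B: v = q/n = 0.01787/0.14 = 0.1276 m/d → t_B = 398/0.1276 = 3118 d
Total t = 5673 + 3118 = 8791 d
   = 8791 / 365 = 24.1 yr

24.1 years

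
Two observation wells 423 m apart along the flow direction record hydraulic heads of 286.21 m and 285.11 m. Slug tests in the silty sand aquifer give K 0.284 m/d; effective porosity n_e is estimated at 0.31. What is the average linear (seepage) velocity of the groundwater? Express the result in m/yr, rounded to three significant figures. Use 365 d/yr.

Hydraulic gradient i = (286.21 − 285.11) / 423 = 1.10 / 423 = 0.002600
q = Ki = 0.284 × 0.002600 = 7.385e-4 m/d
Average linear velocity = 7.385e-4 / 0.31 = 0.002382 m/d
   = 0.002382 × 365 = 0.870 m/yr

0.870 m/yr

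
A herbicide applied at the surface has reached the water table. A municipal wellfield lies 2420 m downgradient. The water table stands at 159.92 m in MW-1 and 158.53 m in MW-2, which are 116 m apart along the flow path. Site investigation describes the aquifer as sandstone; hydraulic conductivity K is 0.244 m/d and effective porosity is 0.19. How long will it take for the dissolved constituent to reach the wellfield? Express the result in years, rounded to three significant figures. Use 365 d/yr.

431 years

Hydraulic gradient i = (159.92 − 158.53) / 116 = 1.39 / 116 = 0.01198
Darcy flux q = K·i = 0.244 × 0.01198 = 0.002924 m/d
v_s = q/n_e = 0.002924/0.19 = 0.01539 m/d
t = L / v = 2420 / 0.01539 = 157300 d
   = 157300 / 365 = 431 yr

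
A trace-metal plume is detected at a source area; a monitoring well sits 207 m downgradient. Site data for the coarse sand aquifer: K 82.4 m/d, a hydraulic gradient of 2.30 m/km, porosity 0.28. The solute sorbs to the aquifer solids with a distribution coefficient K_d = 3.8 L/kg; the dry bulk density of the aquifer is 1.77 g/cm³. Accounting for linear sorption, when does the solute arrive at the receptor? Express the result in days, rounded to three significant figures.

Darcy flux q = K·i = 82.4 × 0.0023 = 0.1895 m/d
v = Ki/n = 82.4·0.0023/0.28 = 0.6769 m/d
Retardation R = 1 + ρ_b·K_d/n = 1 + 1.77×3.8/0.28 = 25.02
Contaminant velocity v_c = v/R = 0.6769/25.02 = 0.02705 m/d
t = L/v_c = 207/0.02705 = 7652 d

7650 days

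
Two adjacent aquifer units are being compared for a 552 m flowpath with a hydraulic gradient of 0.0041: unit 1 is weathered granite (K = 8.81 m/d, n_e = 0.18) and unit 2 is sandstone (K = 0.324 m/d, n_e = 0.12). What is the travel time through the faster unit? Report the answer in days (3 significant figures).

Unit 1 (weathered granite): v = 8.81×0.0041/0.18 = 0.2007 m/d, t = 552/0.2007 = 2751 d
Unit 2 (sandstone): v = 0.324×0.0041/0.12 = 0.01107 m/d, t = 552/0.01107 = 49860 d
Faster unit: t = 2750 d

2750 days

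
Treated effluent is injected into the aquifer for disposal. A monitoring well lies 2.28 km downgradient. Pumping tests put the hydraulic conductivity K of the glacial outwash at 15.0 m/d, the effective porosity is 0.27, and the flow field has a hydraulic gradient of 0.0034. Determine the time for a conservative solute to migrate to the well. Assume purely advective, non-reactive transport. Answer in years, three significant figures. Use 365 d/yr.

Specific discharge q = 15.0 × 0.0034 = 0.05100 m/d
v_s = q/n_e = 0.05100/0.27 = 0.1889 m/d
L = 2.28 km = 2280 m
t = L / v = 2280 / 0.1889 = 12070 d
   = 12070 / 365 = 33.1 yr

33.1 years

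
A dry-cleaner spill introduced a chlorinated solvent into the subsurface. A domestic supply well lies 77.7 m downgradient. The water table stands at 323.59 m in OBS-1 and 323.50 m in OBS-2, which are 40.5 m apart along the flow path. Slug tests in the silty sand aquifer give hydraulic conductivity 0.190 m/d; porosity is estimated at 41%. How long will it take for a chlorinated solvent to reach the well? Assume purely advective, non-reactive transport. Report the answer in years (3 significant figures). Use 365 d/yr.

207 years

Hydraulic gradient i = (323.59 − 323.50) / 40.5 = 0.09 / 40.5 = 0.002222
Darcy flux q = K·i = 0.190 × 0.002222 = 4.222e-4 m/d
v = Ki/n = 0.190·0.002222/0.41 = 0.001030 m/d
t = L / v = 77.7 / 0.001030 = 75450 d
   = 75450 / 365 = 207 yr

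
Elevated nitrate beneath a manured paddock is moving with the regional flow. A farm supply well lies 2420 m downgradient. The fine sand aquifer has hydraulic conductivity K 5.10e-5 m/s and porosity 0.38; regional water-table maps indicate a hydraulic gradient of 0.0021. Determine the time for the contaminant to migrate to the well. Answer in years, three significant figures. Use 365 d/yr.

272 years

K = 5.10e-5 m/s × 86400 s/d = 4.406 m/d
Darcy flux q = K·i = 4.406 × 0.0021 = 0.009253 m/d
Seepage velocity v = q / n = 0.009253 / 0.38 = 0.02435 m/d
t = L / v = 2420 / 0.02435 = 99380 d
   = 99380 / 365 = 272 yr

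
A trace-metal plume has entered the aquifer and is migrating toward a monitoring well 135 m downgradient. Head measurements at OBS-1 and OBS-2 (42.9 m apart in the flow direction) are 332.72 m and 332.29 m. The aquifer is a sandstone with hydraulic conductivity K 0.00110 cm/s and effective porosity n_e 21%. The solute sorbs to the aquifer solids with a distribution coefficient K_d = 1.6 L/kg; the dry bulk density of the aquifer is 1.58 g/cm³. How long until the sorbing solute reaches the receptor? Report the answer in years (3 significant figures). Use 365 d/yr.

106 years

Hydraulic gradient i = (332.72 − 332.29) / 42.9 = 0.43 / 42.9 = 0.01002
K = 0.00110 cm/s × 864 = 0.9504 m/d
Darcy flux q = K·i = 0.9504 × 0.01002 = 0.009526 m/d
v_s = q/n_e = 0.009526/0.21 = 0.04536 m/d
Retardation R = 1 + ρ_b·K_d/n = 1 + 1.58×1.6/0.21 = 13.04
Contaminant velocity v_c = v/R = 0.04536/13.04 = 0.003479 m/d
t = L/v_c = 135/0.003479 = 38800 d
   = 38800/365 = 106 yr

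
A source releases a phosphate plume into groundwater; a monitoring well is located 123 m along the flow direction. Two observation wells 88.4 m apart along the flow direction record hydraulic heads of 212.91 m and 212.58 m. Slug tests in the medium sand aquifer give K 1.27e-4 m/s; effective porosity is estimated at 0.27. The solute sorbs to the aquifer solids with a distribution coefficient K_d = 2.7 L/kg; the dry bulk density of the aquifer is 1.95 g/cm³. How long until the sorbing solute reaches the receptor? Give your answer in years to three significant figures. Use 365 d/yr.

45.5 years

Hydraulic gradient i = (212.91 − 212.58) / 88.4 = 0.33 / 88.4 = 0.003733
K = 1.27e-4 m/s × 86400 s/d = 10.97 m/d
q = Ki = 10.97 × 0.003733 = 0.04096 m/d
v = Ki/n = 10.97·0.003733/0.27 = 0.1517 m/d
Retardation R = 1 + ρ_b·K_d/n = 1 + 1.95×2.7/0.27 = 20.50
Contaminant velocity v_c = v/R = 0.1517/20.50 = 0.007401 m/d
t = L/v_c = 123/0.007401 = 16620 d
   = 16620/365 = 45.5 yr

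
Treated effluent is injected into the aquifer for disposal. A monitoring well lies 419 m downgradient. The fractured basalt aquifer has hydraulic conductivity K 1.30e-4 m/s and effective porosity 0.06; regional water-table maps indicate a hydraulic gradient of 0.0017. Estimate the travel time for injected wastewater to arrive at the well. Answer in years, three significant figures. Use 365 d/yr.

3.61 years

K = 1.30e-4 m/s × 86400 s/d = 11.23 m/d
q = Ki = 11.23 × 0.0017 = 0.01909 m/d
v_s = q/n_e = 0.01909/0.06 = 0.3182 m/d
t = L / v = 419 / 0.3182 = 1317 d
   = 1317 / 365 = 3.61 yr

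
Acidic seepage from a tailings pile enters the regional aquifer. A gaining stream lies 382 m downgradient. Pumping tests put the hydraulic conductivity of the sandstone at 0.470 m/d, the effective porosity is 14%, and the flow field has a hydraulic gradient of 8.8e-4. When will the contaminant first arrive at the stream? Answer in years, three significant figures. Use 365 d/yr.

Specific discharge q = 0.470 × 8.8e-4 = 4.136e-4 m/d
v_s = q/n_e = 4.136e-4/0.14 = 0.002954 m/d
t = L / v = 382 / 0.002954 = 129300 d
   = 129300 / 365 = 354 yr

354 years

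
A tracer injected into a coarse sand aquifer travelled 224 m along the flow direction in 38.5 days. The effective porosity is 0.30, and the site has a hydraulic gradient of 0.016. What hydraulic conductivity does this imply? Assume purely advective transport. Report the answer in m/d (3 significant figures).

v = L / t = 224 / 38.5 = 5.818 m/d
K = v · n / i = 5.818 × 0.30 / 0.016 = 109 m/d

109 m/d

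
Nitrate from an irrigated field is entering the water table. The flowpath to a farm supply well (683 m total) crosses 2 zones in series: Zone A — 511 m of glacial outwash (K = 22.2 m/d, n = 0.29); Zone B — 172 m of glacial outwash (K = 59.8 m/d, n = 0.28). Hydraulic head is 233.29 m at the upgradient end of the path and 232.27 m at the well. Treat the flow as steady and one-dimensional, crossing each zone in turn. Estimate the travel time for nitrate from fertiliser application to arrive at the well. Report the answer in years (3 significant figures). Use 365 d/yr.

Total head drop ΔH = 233.29 − 232.27 = 1.02 m
Steady 1-D flow in series ⇒ the Darcy flux q is identical in every zone and the zone head losses add (resistances L/K in series).
Σ(L/K) = 511/22.2 + 172/59.8 = 23.02 + 2.876 = 25.89 d
q = ΔH / Σ(L/K) = 1.02 / 25.89 = 0.03939 m/d (same in every zone)
Zone A: v = q/n = 0.03939/0.29 = 0.1358 m/d → t_A = 511/0.1358 = 3762 d
Zone B: v = q/n = 0.03939/0.28 = 0.1407 m/d → t_B = 172/0.1407 = 1223 d
Total t = 3762 + 1223 = 4985 d
   = 4985 / 365 = 13.7 yr

13.7 years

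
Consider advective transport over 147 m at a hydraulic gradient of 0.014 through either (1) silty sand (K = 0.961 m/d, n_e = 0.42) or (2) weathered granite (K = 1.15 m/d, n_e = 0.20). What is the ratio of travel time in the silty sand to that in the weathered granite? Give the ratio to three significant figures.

2.51

Unit 1 (silty sand): v = 0.961×0.014/0.42 = 0.03203 m/d, t = 147/0.03203 = 4589 d
Unit 2 (weathered granite): v = 1.15×0.014/0.20 = 0.08050 m/d, t = 147/0.08050 = 1826 d
t(silty sand) / t(weathered granite) = 4589/1826 = 2.51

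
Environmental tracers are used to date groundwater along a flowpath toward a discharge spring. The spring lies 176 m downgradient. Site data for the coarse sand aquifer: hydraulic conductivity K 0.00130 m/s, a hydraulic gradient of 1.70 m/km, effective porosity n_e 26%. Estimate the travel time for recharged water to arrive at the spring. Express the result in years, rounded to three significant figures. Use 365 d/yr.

0.657 years

K = 0.00130 m/s × 86400 s/d = 112.3 m/d
Darcy flux q = K·i = 112.3 × 0.0017 = 0.1909 m/d
v = Ki/n = 112.3·0.0017/0.26 = 0.7344 m/d
t = L / v = 176 / 0.7344 = 239.7 d
   = 239.7 / 365 = 0.657 yr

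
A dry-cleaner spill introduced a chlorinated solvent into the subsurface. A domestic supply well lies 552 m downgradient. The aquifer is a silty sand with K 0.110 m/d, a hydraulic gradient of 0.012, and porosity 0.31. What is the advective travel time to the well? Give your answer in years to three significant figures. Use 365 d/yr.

355 years

q = Ki = 0.110 × 0.012 = 0.001320 m/d
v_s = q/n_e = 0.001320/0.31 = 0.004258 m/d
t = L / v = 552 / 0.004258 = 129600 d
   = 129600 / 365 = 355 yr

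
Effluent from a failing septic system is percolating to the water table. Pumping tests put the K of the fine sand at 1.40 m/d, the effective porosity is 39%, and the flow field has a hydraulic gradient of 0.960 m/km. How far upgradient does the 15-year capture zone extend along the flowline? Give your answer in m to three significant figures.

Darcy flux q = K·i = 1.40 × 9.6e-4 = 0.001344 m/d
Average linear velocity = 0.001344 / 0.39 = 0.003446 m/d
T = 15 yr × 365 = 5475 d
L = v × T = 0.003446 × 5475 = 18.87 m

18.9 m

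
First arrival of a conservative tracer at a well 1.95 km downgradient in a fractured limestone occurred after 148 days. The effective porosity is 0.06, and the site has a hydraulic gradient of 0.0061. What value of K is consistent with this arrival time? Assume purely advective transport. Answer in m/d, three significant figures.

L = 1.95 km = 1950 m
v = L / t = 1950 / 148 = 13.18 m/d
K = v · n / i = 13.18 × 0.06 / 0.0061 = 130 m/d

130 m/d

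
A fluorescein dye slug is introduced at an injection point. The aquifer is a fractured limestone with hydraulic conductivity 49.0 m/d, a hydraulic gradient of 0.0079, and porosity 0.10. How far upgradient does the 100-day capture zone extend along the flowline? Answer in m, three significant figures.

387 m

Specific discharge q = 49.0 × 0.0079 = 0.3871 m/d
Average linear velocity = 0.3871 / 0.10 = 3.871 m/d
L = v × T = 3.871 × 100 = 387.1 m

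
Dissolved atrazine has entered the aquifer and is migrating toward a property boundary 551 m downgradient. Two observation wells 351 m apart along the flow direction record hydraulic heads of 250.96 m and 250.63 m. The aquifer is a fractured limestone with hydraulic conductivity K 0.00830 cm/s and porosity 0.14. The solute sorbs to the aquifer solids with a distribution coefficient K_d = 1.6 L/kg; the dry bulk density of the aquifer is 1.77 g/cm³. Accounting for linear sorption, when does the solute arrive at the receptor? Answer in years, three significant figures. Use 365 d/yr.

Hydraulic gradient i = (250.96 − 250.63) / 351 = 0.33 / 351 = 9.402e-4
K = 0.00830 cm/s × 864 = 7.171 m/d
Specific discharge q = 7.171 × 9.402e-4 = 0.006742 m/d
Seepage velocity v = q / n = 0.006742 / 0.14 = 0.04816 m/d
Retardation R = 1 + ρ_b·K_d/n = 1 + 1.77×1.6/0.14 = 21.23
Contaminant velocity v_c = v/R = 0.04816/21.23 = 0.002269 m/d
t = L/v_c = 551/0.002269 = 242900 d
   = 242900/365 = 665 yr

665 years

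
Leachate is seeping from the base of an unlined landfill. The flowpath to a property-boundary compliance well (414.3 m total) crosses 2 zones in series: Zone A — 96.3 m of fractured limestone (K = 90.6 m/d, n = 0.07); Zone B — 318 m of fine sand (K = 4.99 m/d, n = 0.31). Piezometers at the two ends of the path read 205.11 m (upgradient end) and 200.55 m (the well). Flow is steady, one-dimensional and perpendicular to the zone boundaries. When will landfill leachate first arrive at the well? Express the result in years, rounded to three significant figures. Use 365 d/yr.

4.10 years

Total head drop ΔH = 205.11 − 200.55 = 4.56 m
Steady 1-D flow in series ⇒ the Darcy flux q is identical in every zone and the zone head losses add (resistances L/K in series).
Σ(L/K) = 96.3/90.6 + 318/4.99 = 1.063 + 63.73 = 64.79 d
q = ΔH / Σ(L/K) = 4.56 / 64.79 = 0.07038 m/d (same in every zone)
Zone A: v = q/n = 0.07038/0.07 = 1.005 m/d → t_A = 96.3/1.005 = 95.78 d
Zone B: v = q/n = 0.07038/0.31 = 0.2270 m/d → t_B = 318/0.2270 = 1401 d
Total t = 95.78 + 1401 = 1496 d
   = 1496 / 365 = 4.10 yr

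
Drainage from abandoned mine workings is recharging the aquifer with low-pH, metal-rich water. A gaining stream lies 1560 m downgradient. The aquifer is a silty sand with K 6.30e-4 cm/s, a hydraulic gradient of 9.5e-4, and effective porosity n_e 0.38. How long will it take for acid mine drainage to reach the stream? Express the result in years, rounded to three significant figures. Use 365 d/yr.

3140 years

K = 6.30e-4 cm/s × 864 = 0.5443 m/d
Specific discharge q = 0.5443 × 9.5e-4 = 5.171e-4 m/d
Average linear velocity = 5.171e-4 / 0.38 = 0.001361 m/d
t = L / v = 1560 / 0.001361 = 1.146e6 d
   = 1.146e6 / 365 = 3140 yr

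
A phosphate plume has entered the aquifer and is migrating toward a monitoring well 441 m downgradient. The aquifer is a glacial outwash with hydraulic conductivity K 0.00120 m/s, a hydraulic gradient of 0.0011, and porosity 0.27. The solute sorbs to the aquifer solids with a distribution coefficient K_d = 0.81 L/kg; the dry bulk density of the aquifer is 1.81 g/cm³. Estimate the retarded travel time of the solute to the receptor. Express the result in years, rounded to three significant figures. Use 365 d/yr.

K = 0.00120 m/s × 86400 s/d = 103.7 m/d
Specific discharge q = 103.7 × 0.0011 = 0.1140 m/d
Average linear velocity = 0.1140 / 0.27 = 0.4224 m/d
Retardation R = 1 + ρ_b·K_d/n = 1 + 1.81×0.81/0.27 = 6.430
Contaminant velocity v_c = v/R = 0.4224/6.430 = 0.06569 m/d
t = L/v_c = 441/0.06569 = 6713 d
   = 6713/365 = 18.4 yr

18.4 years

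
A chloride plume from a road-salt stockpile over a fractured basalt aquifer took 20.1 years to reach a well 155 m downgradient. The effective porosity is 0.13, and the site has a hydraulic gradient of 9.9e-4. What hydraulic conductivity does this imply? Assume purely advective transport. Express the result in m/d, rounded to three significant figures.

2.77 m/d

t = 20.1 years = 7337 d
v = L / t = 155 / 7337 = 0.02113 m/d
K = v · n / i = 0.02113 × 0.13 / 9.9e-4 = 2.77 m/d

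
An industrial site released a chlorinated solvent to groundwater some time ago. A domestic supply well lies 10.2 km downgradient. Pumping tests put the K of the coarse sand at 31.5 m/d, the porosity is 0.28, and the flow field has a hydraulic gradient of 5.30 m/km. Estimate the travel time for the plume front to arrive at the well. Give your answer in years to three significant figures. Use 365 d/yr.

46.9 years

Specific discharge q = 31.5 × 0.0053 = 0.1670 m/d
Seepage velocity v = q / n = 0.1670 / 0.28 = 0.5963 m/d
L = 10.2 km = 10200 m
t = L / v = 10200 / 0.5963 = 17110 d
   = 17110 / 365 = 46.9 yr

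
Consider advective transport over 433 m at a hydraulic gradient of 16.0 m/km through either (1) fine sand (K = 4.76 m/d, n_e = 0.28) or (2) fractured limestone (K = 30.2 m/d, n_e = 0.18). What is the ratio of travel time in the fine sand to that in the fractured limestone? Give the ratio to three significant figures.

Unit 1 (fine sand): v = 4.76×0.016/0.28 = 0.2720 m/d, t = 433/0.2720 = 1592 d
Unit 2 (fractured limestone): v = 30.2×0.016/0.18 = 2.684 m/d, t = 433/2.684 = 161.3 d
t(fine sand) / t(fractured limestone) = 1592/161.3 = 9.87

9.87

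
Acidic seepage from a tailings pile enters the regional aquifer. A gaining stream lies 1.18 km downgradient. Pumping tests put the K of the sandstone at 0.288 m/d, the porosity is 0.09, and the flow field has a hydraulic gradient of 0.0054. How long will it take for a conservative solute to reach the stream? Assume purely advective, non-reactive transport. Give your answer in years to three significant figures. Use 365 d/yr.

187 years

Darcy flux q = K·i = 0.288 × 0.0054 = 0.001555 m/d
Average linear velocity = 0.001555 / 0.09 = 0.01728 m/d
L = 1.18 km = 1180 m
t = L / v = 1180 / 0.01728 = 68290 d
   = 68290 / 365 = 187 yr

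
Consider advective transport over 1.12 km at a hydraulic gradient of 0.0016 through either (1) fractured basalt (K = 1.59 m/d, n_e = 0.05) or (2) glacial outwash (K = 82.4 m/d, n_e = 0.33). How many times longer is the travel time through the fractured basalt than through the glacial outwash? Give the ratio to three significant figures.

7.85

Unit 1 (fractured basalt): v = 1.59×0.0016/0.05 = 0.05088 m/d, t = 1120/0.05088 = 22010 d
Unit 2 (glacial outwash): v = 82.4×0.0016/0.33 = 0.3995 m/d, t = 1120/0.3995 = 2803 d
t(fractured basalt) / t(glacial outwash) = 22010/2803 = 7.85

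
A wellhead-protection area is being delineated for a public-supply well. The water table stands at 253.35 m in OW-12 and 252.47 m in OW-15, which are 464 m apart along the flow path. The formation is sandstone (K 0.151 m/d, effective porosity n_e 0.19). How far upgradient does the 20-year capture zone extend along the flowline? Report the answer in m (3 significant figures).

Hydraulic gradient i = (253.35 − 252.47) / 464 = 0.88 / 464 = 0.001897
Specific discharge q = 0.151 × 0.001897 = 2.864e-4 m/d
Seepage velocity v = q / n = 2.864e-4 / 0.19 = 0.001507 m/d
T = 20 yr × 365 = 7300 d
L = v × T = 0.001507 × 7300 = 11.00 m

11.0 m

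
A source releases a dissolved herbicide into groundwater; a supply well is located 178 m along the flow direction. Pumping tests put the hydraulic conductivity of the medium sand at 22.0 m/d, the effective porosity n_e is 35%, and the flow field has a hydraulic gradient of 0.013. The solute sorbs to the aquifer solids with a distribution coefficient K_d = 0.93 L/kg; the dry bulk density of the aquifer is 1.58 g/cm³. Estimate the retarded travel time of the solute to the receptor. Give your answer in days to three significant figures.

q = Ki = 22.0 × 0.013 = 0.2860 m/d
v = Ki/n = 22.0·0.013/0.35 = 0.8171 m/d
Retardation R = 1 + ρ_b·K_d/n = 1 + 1.58×0.93/0.35 = 5.198
Contaminant velocity v_c = v/R = 0.8171/5.198 = 0.1572 m/d
t = L/v_c = 178/0.1572 = 1132 d

1130 days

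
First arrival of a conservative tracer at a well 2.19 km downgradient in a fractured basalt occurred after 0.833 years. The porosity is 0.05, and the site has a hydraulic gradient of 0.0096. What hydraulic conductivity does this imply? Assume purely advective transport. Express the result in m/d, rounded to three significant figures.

37.5 m/d

t = 0.833 years = 304.0 d
L = 2.19 km = 2190 m
v = L / t = 2190 / 304.0 = 7.203 m/d
K = v · n / i = 7.203 × 0.05 / 0.0096 = 37.5 m/d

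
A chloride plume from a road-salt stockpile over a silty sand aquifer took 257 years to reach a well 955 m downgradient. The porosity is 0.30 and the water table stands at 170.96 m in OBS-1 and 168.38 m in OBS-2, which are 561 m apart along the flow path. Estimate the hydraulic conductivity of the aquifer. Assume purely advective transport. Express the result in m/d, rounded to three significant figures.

Hydraulic gradient i = (170.96 − 168.38) / 561 = 2.58 / 561 = 0.004599
t = 257 years = 93810 d
v = L / t = 955 / 93810 = 0.01018 m/d
K = v · n / i = 0.01018 × 0.30 / 0.004599 = 0.664 m/d

0.664 m/d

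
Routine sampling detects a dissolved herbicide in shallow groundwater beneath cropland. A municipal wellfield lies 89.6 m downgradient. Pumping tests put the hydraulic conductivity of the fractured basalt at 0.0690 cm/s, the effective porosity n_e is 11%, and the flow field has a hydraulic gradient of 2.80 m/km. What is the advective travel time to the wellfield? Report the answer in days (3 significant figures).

59.0 days

K = 0.0690 cm/s × 864 = 59.62 m/d
Darcy flux q = K·i = 59.62 × 0.0028 = 0.1669 m/d
Seepage velocity v = q / n = 0.1669 / 0.11 = 1.517 m/d
t = L / v = 89.6 / 1.517 = 59.04 d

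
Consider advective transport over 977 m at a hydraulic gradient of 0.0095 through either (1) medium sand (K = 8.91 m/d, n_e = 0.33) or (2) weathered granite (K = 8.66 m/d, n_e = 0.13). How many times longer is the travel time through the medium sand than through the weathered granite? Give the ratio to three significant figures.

Unit 1 (medium sand): v = 8.91×0.0095/0.33 = 0.2565 m/d, t = 977/0.2565 = 3809 d
Unit 2 (weathered granite): v = 8.66×0.0095/0.13 = 0.6328 m/d, t = 977/0.6328 = 1544 d
t(medium sand) / t(weathered granite) = 3809/1544 = 2.47

2.47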